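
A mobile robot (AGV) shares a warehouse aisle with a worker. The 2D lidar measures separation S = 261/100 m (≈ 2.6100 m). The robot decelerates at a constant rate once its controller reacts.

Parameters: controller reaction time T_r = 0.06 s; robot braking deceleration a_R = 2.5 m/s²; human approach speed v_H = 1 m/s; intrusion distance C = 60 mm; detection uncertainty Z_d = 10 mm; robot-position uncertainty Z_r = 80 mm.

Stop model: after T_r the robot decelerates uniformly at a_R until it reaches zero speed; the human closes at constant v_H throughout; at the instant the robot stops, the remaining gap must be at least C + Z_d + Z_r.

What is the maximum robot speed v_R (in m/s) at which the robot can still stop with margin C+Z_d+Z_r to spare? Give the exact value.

v_R_max = 5/2 m/s = 2.5000 m/s

quadratic (1/5)·v² + (23/50)·v + (-12/5) = 0
  disc = (23/50)² − 4·(1/5)·(-12/5) = 5329/2500 ; √disc = 73/50
  v_R = (−(23/50) + 73/50) / (2·(1/5)) = 5/2 m/s
check:
stop time T_s = (5/2)/(5/2) = 1.0000 s
reaction-phase robot travel = 2.5000·0.0600 = 0.1500 m
braking distance = 2.5000²/(2·2.5000) = 1.2500 m
human over T_r+T_s: 1.0000·(0.0600+1.0000) = 1.0600 m
residual clearance needed = 0.0600+0.0100+0.0800 = 0.1500 m
sum ≈ 0.1500+1.2500+1.0600+0.1500 ≈ 2.6100 m = S ✓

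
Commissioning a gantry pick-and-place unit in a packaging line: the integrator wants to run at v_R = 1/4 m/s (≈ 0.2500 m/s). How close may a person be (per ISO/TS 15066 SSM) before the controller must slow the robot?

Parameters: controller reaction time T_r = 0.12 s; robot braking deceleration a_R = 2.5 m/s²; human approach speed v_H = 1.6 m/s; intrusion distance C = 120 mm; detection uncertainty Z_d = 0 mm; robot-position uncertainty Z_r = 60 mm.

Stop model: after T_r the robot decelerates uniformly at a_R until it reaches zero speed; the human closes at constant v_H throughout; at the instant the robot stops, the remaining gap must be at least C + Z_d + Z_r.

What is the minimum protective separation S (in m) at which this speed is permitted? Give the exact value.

stop time T_s = (1/4)/(5/2) = 0.1000 s
robot in T_r: 0.2500·0.1200 = 0.0300 m
braking distance = 0.2500²/(2·2.5000) = 0.0125 m
person approaches 1.6000·(0.1200+0.1000) = 0.3520 m
margins: 0.1200+0.0000+0.0600 = 0.1800 m
S_min ≈ 0.0300+0.0125+0.3520+0.1800  ⇒  S_min = 1149/2000 m

S_min = 1149/2000 m = 0.5745 m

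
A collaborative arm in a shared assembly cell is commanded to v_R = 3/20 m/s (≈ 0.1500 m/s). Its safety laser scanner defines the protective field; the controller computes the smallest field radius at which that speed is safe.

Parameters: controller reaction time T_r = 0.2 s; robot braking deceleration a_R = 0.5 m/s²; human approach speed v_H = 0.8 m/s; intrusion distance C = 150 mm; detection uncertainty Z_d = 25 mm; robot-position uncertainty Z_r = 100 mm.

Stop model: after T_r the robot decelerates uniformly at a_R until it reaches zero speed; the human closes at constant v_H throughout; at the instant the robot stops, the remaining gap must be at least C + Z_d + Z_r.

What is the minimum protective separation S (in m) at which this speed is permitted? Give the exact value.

S_min = 291/400 m = 0.7275 m

stop time T_s = (3/20)/(1/2) = 0.3000 s
reaction-phase robot travel = 0.1500·0.2000 = 0.0300 m
braking distance = 0.1500²/(2·0.5000) = 0.0225 m
human over T_r+T_s: 0.8000·(0.2000+0.3000) = 0.4000 m
residual clearance needed = 0.1500+0.0250+0.1000 = 0.2750 m
S_min ≈ 0.0300+0.0225+0.4000+0.2750  ⇒  S_min = 291/400 m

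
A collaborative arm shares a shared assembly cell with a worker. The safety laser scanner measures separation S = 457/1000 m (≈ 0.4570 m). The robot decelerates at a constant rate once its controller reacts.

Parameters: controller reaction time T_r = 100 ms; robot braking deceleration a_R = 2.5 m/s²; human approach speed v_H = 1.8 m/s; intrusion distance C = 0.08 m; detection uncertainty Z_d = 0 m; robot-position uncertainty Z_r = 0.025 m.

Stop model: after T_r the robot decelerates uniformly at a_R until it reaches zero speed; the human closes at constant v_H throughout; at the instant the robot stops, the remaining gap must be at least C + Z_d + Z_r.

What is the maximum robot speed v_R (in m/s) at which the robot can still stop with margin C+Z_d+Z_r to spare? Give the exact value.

at the boundary: (1/5)·v² + (41/50)·v + (-43/250) = 0
  disc = (41/50)² − 4·(1/5)·(-43/250) = 81/100 ; √disc = 9/10
  v_R = (−(41/50) + 9/10) / (2·(1/5)) = 1/5 m/s
check:
T_s = v_R/a_R = (1/5)/(5/2) = 0.0800 s
robot covers v_R·T_r = 0.2000·0.1000 = 0.0200 m before braking
robot covers 0.2000·0.0800 − ½·2.5000·0.0800² = 0.0080 m while stopping
human closes 1.8000·0.1800 = 0.3240 m
margins: 0.0800+0.0000+0.0250 = 0.1050 m
sum ≈ 0.0200+0.0080+0.3240+0.1050 ≈ 0.4570 m = S ✓

v_R_max = 1/5 m/s = 0.2000 m/s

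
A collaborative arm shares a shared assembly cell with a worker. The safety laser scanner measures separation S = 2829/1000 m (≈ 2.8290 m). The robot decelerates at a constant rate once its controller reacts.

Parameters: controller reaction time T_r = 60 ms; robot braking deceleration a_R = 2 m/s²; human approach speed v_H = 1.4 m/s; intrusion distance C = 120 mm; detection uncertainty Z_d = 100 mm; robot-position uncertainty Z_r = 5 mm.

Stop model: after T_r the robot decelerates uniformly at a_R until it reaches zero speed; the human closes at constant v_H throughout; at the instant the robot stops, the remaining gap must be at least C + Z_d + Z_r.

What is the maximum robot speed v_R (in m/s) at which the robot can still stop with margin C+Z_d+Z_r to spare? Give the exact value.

collect terms ⇒ (1/4)·v_R² + (19/25)·v_R + (-63/25) = 0
  disc = (19/25)² − 4·(1/4)·(-63/25) = 1936/625 ; √disc = 44/25
  v_R = (−(19/25) + 44/25) / (2·(1/4)) = 2 m/s
check:
braking lasts T_s = 2/2 = 1.0000 s
robot covers v_R·T_r = 2.0000·0.0600 = 0.1200 m before braking
robot covers 2.0000·1.0000 − ½·2.0000·1.0000² = 1.0000 m while stopping
human over T_r+T_s: 1.4000·(0.0600+1.0000) = 1.4840 m
margins: 0.1200+0.1000+0.0050 = 0.2250 m
sum ≈ 0.1200+1.0000+1.4840+0.2250 ≈ 2.8290 m = S ✓

v_R_max = 2 m/s = 2.0000 m/s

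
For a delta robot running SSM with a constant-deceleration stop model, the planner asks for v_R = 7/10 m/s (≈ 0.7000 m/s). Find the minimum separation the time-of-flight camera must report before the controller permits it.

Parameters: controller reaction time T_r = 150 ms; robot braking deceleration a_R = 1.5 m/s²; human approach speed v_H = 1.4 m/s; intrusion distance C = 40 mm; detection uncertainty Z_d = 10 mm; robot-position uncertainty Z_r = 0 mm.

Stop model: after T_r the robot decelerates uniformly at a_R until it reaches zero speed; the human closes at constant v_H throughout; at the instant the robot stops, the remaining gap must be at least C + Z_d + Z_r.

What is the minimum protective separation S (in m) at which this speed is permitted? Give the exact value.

S_min = 709/600 m = 1.1817 m

stop time T_s = (7/10)/(3/2) = 0.4667 s
robot covers v_R·T_r = 0.7000·0.1500 = 0.1050 m before braking
robot covers 0.7000·0.4667 − ½·1.5000·0.4667² = 0.1633 m while stopping
human closes 1.4000·0.6167 = 0.8633 m
residual clearance needed = 0.0400+0.0100+0.0000 = 0.0500 m
S_min ≈ 0.1050+0.1633+0.8633+0.0500  ⇒  S_min = 709/600 m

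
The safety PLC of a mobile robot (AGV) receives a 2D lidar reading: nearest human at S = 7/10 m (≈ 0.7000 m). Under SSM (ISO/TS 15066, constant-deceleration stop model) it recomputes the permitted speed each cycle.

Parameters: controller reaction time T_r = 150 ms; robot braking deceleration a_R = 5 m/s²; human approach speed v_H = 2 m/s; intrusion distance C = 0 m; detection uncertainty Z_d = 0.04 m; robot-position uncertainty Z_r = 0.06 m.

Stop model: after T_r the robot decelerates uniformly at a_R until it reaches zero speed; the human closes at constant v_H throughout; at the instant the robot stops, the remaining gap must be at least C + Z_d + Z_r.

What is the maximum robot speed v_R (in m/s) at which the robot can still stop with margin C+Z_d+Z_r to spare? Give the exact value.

v_R_max = 1/2 m/s = 0.5000 m/s

at the boundary: (1/10)·v² + (11/20)·v + (-3/10) = 0
  disc = (11/20)² − 4·(1/10)·(-3/10) = 169/400 ; √disc = 13/20
  v_R = (−(11/20) + 13/20) / (2·(1/10)) = 1/2 m/s
check:
stop time T_s = (1/2)/5 = 0.1000 s
robot in T_r: 0.5000·0.1500 = 0.0750 m
robot covers 0.5000·0.1000 − ½·5.0000·0.1000² = 0.0250 m while stopping
person approaches 2.0000·(0.1500+0.1000) = 0.5000 m
residual clearance needed = 0.0000+0.0400+0.0600 = 0.1000 m
sum ≈ 0.0750+0.0250+0.5000+0.1000 ≈ 0.7000 m = S ✓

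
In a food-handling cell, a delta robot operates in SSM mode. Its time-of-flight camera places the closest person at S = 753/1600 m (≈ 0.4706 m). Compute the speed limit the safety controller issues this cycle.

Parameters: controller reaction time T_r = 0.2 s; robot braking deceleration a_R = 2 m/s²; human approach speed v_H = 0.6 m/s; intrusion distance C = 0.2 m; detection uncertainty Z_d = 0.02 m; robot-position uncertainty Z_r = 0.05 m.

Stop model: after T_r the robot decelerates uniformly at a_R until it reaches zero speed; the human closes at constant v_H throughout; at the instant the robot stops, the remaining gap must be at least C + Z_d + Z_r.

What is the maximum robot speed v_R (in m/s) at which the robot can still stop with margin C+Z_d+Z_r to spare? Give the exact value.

collect terms ⇒ (1/4)·v_R² + (1/2)·v_R + (-129/1600) = 0
  disc = (1/2)² − 4·(1/4)·(-129/1600) = 529/1600 ; √disc = 23/40
  v_R = (−(1/2) + 23/40) / (2·(1/4)) = 3/20 m/s
check:
braking lasts T_s = (3/20)/2 = 0.0750 s
robot in T_r: 0.1500·0.2000 = 0.0300 m
robot covers 0.1500·0.0750 − ½·2.0000·0.0750² = 0.0056 m while stopping
person approaches 0.6000·(0.2000+0.0750) = 0.1650 m
C+Z_d+Z_r = 0.2000+0.0200+0.0500 = 0.2700 m
sum ≈ 0.0300+0.0056+0.1650+0.2700 ≈ 0.4706 m = S ✓

v_R_max = 3/20 m/s = 0.1500 m/s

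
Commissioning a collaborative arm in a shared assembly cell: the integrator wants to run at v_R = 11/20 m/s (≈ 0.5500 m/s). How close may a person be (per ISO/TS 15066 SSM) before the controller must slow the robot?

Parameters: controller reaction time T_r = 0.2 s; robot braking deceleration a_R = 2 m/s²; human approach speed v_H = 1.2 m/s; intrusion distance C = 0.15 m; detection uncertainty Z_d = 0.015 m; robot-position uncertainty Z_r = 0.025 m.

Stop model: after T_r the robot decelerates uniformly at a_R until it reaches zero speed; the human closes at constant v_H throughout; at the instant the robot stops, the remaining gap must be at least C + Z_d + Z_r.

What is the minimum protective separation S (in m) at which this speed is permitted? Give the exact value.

S_min = 1513/1600 m = 0.9456 m

T_s = v_R/a_R = (11/20)/2 = 0.2750 s
robot in T_r: 0.5500·0.2000 = 0.1100 m
braking distance = 0.5500²/(2·2.0000) = 0.0756 m
person approaches 1.2000·(0.2000+0.2750) = 0.5700 m
margins: 0.1500+0.0150+0.0250 = 0.1900 m
S_min ≈ 0.1100+0.0756+0.5700+0.1900  ⇒  S_min = 1513/1600 m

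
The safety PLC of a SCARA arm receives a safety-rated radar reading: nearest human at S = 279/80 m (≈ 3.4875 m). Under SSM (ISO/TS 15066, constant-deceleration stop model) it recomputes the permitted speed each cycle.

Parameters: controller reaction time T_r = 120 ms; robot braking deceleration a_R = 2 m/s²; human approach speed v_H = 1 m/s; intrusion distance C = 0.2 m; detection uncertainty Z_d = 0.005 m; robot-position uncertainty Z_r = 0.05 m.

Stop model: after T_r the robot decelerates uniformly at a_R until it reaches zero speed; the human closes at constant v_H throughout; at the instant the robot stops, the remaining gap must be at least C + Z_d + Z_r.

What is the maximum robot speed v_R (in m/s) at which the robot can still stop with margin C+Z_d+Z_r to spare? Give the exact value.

at the boundary: (1/4)·v² + (31/50)·v + (-249/80) = 0
  disc = (31/50)² − 4·(1/4)·(-249/80) = 34969/10000 ; √disc = 187/100
  v_R = (−(31/50) + 187/100) / (2·(1/4)) = 5/2 m/s
check:
stop time T_s = (5/2)/2 = 1.2500 s
robot covers v_R·T_r = 2.5000·0.1200 = 0.3000 m before braking
braking distance = 2.5000²/(2·2.0000) = 1.5625 m
human over T_r+T_s: 1.0000·(0.1200+1.2500) = 1.3700 m
C+Z_d+Z_r = 0.2000+0.0050+0.0500 = 0.2550 m
sum ≈ 0.3000+1.5625+1.3700+0.2550 ≈ 3.4875 m = S ✓

v_R_max = 5/2 m/s = 2.5000 m/s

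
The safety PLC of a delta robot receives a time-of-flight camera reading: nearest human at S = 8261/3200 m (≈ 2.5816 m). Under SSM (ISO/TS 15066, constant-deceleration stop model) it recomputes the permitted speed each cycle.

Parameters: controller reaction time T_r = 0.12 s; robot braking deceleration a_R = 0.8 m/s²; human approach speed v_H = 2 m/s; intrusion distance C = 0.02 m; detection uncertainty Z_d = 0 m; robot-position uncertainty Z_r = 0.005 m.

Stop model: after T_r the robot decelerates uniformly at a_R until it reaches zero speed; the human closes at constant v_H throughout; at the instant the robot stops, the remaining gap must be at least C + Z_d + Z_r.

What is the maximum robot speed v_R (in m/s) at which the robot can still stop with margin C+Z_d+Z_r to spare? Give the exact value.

v_R_max = 3/4 m/s = 0.7500 m/s

quadratic (5/8)·v² + (131/50)·v + (-7413/3200) = 0
  disc = (131/50)² − 4·(5/8)·(-7413/3200) = 2024929/160000 ; √disc = 1423/400
  v_R = (−(131/50) + 1423/400) / (2·(5/8)) = 3/4 m/s
check:
T_s = v_R/a_R = (3/4)/(4/5) = 0.9375 s
robot covers v_R·T_r = 0.7500·0.1200 = 0.0900 m before braking
robot covers 0.7500·0.9375 − ½·0.8000·0.9375² = 0.3516 m while stopping
person approaches 2.0000·(0.1200+0.9375) = 2.1150 m
residual clearance needed = 0.0200+0.0000+0.0050 = 0.0250 m
sum ≈ 0.0900+0.3516+2.1150+0.0250 ≈ 2.5816 m = S ✓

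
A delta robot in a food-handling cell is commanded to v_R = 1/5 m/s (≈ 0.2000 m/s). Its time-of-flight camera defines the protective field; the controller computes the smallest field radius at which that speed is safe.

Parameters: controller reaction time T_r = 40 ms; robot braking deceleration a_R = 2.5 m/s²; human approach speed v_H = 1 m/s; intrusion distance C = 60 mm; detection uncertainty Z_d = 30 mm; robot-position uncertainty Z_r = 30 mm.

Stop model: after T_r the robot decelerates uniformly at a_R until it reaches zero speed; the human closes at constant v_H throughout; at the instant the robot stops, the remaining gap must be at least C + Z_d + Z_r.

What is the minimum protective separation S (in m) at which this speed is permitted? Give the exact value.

S_min = 32/125 m = 0.2560 m

stop time T_s = (1/5)/(5/2) = 0.0800 s
reaction-phase robot travel = 0.2000·0.0400 = 0.0080 m
braking distance = 0.2000²/(2·2.5000) = 0.0080 m
human over T_r+T_s: 1.0000·(0.0400+0.0800) = 0.1200 m
margins: 0.0600+0.0300+0.0300 = 0.1200 m
S_min ≈ 0.0080+0.0080+0.1200+0.1200  ⇒  S_min = 32/125 m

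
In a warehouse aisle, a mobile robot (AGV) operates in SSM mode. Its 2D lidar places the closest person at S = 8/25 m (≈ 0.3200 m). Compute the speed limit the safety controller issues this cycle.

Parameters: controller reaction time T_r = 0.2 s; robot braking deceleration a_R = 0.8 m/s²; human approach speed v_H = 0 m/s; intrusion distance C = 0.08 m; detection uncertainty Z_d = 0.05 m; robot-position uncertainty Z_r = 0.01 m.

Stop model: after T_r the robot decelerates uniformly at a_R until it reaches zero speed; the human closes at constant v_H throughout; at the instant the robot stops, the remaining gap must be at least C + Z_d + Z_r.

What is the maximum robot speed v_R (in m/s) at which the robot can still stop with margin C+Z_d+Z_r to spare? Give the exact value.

at the boundary: (5/8)·v² + (1/5)·v + (-9/50) = 0
  disc = (1/5)² − 4·(5/8)·(-9/50) = 49/100 ; √disc = 7/10
  v_R = (−(1/5) + 7/10) / (2·(5/8)) = 2/5 m/s
check:
stop time T_s = (2/5)/(4/5) = 0.5000 s
robot in T_r: 0.4000·0.2000 = 0.0800 m
robot covers 0.4000·0.5000 − ½·0.8000·0.5000² = 0.1000 m while stopping
human closes 0.0000·0.7000 = 0.0000 m
C+Z_d+Z_r = 0.0800+0.0500+0.0100 = 0.1400 m
sum ≈ 0.0800+0.1000+0.0000+0.1400 ≈ 0.3200 m = S ✓

v_R_max = 2/5 m/s = 0.4000 m/s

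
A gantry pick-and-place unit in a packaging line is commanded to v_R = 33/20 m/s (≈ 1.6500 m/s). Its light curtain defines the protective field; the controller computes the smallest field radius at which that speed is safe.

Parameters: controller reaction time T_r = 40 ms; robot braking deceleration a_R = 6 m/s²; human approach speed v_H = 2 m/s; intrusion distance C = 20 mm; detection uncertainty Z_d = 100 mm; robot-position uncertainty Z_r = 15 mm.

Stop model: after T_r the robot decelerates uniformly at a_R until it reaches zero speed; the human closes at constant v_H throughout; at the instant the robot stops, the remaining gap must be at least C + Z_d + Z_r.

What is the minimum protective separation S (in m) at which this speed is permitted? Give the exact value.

S_min = 8463/8000 m = 1.0579 m

stop time T_s = (33/20)/6 = 0.2750 s
reaction-phase robot travel = 1.6500·0.0400 = 0.0660 m
robot under decel: 1.6500²/(2·6.0000) = 0.2269 m
person approaches 2.0000·(0.0400+0.2750) = 0.6300 m
C+Z_d+Z_r = 0.0200+0.1000+0.0150 = 0.1350 m
S_min ≈ 0.0660+0.2269+0.6300+0.1350  ⇒  S_min = 8463/8000 m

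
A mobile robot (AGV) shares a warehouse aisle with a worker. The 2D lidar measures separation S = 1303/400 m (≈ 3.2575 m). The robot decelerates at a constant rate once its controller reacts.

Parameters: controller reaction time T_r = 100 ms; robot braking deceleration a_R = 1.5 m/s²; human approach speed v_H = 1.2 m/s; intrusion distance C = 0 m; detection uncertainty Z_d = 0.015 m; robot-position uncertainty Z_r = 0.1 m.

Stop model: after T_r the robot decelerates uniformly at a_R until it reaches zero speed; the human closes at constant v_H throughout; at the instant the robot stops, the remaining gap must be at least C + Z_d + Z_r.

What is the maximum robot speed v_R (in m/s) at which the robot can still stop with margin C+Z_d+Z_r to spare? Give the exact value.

v_R_max = 39/20 m/s = 1.9500 m/s

quadratic (1/3)·v² + (9/10)·v + (-1209/400) = 0
  disc = (9/10)² − 4·(1/3)·(-1209/400) = 121/25 ; √disc = 11/5
  v_R = (−(9/10) + 11/5) / (2·(1/3)) = 39/20 m/s
check:
braking lasts T_s = (39/20)/(3/2) = 1.3000 s
robot in T_r: 1.9500·0.1000 = 0.1950 m
robot under decel: 1.9500²/(2·1.5000) = 1.2675 m
human over T_r+T_s: 1.2000·(0.1000+1.3000) = 1.6800 m
margins: 0.0000+0.0150+0.1000 = 0.1150 m
sum ≈ 0.1950+1.2675+1.6800+0.1150 ≈ 3.2575 m = S ✓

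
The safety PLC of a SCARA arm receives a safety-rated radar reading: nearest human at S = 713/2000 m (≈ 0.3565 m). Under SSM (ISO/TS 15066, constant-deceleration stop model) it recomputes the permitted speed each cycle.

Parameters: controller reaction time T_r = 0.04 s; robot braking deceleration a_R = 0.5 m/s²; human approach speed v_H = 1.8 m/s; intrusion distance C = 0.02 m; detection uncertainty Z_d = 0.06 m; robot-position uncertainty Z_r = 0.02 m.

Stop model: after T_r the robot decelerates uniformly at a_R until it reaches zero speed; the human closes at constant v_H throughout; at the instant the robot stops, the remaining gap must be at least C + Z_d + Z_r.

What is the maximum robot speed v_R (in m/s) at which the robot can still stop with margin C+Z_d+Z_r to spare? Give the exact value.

v_R_max = 1/20 m/s = 0.0500 m/s

at the boundary: (1)·v² + (91/25)·v + (-369/2000) = 0
  disc = (91/25)² − 4·(1)·(-369/2000) = 34969/2500 ; √disc = 187/50
  v_R = (−(91/25) + 187/50) / (2·(1)) = 1/20 m/s
check:
stop time T_s = (1/20)/(1/2) = 0.1000 s
reaction-phase robot travel = 0.0500·0.0400 = 0.0020 m
robot under decel: 0.0500²/(2·0.5000) = 0.0025 m
human over T_r+T_s: 1.8000·(0.0400+0.1000) = 0.2520 m
margins: 0.0200+0.0600+0.0200 = 0.1000 m
sum ≈ 0.0020+0.0025+0.2520+0.1000 ≈ 0.3565 m = S ✓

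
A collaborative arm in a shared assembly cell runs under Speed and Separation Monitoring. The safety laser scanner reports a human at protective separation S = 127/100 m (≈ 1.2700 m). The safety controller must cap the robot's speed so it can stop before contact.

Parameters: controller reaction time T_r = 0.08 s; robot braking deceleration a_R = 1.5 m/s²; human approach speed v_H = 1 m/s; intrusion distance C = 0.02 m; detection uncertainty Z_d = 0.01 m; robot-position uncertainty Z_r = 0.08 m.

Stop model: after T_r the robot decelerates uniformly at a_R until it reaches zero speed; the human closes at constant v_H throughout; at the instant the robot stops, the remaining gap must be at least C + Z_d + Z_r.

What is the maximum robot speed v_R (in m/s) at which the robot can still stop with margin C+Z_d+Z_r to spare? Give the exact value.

v_R_max = 1 m/s = 1.0000 m/s

collect terms ⇒ (1/3)·v_R² + (56/75)·v_R + (-27/25) = 0
  disc = (56/75)² − 4·(1/3)·(-27/25) = 11236/5625 ; √disc = 106/75
  v_R = (−(56/75) + 106/75) / (2·(1/3)) = 1 m/s
check:
stop time T_s = 1/(3/2) = 0.6667 s
robot covers v_R·T_r = 1.0000·0.0800 = 0.0800 m before braking
robot covers 1.0000·0.6667 − ½·1.5000·0.6667² = 0.3333 m while stopping
person approaches 1.0000·(0.0800+0.6667) = 0.7467 m
C+Z_d+Z_r = 0.0200+0.0100+0.0800 = 0.1100 m
sum ≈ 0.0800+0.3333+0.7467+0.1100 ≈ 1.2700 m = S ✓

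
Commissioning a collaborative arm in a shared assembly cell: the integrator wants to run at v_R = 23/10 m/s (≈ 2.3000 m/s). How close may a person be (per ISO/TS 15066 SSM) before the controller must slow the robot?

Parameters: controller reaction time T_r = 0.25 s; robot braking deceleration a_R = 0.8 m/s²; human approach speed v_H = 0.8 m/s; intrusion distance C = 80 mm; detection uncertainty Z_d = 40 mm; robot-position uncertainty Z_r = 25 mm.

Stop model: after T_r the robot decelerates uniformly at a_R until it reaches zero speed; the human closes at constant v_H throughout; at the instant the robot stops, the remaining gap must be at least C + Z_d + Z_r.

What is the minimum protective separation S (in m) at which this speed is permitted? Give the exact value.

braking lasts T_s = (23/10)/(4/5) = 2.8750 s
robot covers v_R·T_r = 2.3000·0.2500 = 0.5750 m before braking
robot under decel: 2.3000²/(2·0.8000) = 3.3062 m
human over T_r+T_s: 0.8000·(0.2500+2.8750) = 2.5000 m
C+Z_d+Z_r = 0.0800+0.0400+0.0250 = 0.1450 m
S_min ≈ 0.5750+3.3062+2.5000+0.1450  ⇒  S_min = 5221/800 m

S_min = 5221/800 m = 6.5263 m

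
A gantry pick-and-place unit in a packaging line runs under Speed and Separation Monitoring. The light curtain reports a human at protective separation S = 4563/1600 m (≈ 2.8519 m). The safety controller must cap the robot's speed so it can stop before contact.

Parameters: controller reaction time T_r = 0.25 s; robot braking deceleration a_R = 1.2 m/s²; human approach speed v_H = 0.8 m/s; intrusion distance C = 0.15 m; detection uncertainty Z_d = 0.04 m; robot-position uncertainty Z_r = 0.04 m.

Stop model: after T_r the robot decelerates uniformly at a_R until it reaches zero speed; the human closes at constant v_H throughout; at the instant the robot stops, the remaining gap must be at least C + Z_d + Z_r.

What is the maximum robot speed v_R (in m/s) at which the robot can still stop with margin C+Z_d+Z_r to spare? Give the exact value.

v_R_max = 31/20 m/s = 1.5500 m/s

quadratic (5/12)·v² + (11/12)·v + (-155/64) = 0
  disc = (11/12)² − 4·(5/12)·(-155/64) = 2809/576 ; √disc = 53/24
  v_R = (−(11/12) + 53/24) / (2·(5/12)) = 31/20 m/s
check:
stop time T_s = (31/20)/(6/5) = 1.2917 s
reaction-phase robot travel = 1.5500·0.2500 = 0.3875 m
braking distance = 1.5500²/(2·1.2000) = 1.0010 m
human closes 0.8000·1.5417 = 1.2333 m
margins: 0.1500+0.0400+0.0400 = 0.2300 m
sum ≈ 0.3875+1.0010+1.2333+0.2300 ≈ 2.8519 m = S ✓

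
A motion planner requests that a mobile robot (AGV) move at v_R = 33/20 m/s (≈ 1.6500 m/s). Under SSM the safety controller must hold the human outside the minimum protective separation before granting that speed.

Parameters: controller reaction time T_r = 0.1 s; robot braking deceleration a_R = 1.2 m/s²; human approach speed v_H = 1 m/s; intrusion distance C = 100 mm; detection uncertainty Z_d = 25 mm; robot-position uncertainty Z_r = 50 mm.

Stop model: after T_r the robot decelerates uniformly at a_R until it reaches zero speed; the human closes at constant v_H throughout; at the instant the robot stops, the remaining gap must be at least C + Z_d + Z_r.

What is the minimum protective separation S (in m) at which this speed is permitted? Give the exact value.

T_s = v_R/a_R = (33/20)/(6/5) = 1.3750 s
robot in T_r: 1.6500·0.1000 = 0.1650 m
robot under decel: 1.6500²/(2·1.2000) = 1.1344 m
human over T_r+T_s: 1.0000·(0.1000+1.3750) = 1.4750 m
margins: 0.1000+0.0250+0.0500 = 0.1750 m
S_min ≈ 0.1650+1.1344+1.4750+0.1750  ⇒  S_min = 4719/1600 m

S_min = 4719/1600 m = 2.9494 m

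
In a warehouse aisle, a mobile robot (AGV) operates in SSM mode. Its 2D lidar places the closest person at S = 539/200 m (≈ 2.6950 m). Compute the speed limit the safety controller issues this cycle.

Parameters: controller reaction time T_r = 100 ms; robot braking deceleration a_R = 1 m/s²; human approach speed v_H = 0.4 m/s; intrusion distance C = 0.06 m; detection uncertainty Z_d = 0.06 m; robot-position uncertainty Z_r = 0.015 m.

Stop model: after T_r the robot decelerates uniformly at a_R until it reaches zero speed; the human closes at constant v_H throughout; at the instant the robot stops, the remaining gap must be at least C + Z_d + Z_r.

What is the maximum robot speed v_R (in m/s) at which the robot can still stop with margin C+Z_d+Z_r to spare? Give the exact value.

v_R_max = 9/5 m/s = 1.8000 m/s

collect terms ⇒ (1/2)·v_R² + (1/2)·v_R + (-63/25) = 0
  disc = (1/2)² − 4·(1/2)·(-63/25) = 529/100 ; √disc = 23/10
  v_R = (−(1/2) + 23/10) / (2·(1/2)) = 9/5 m/s
check:
T_s = v_R/a_R = (9/5)/1 = 1.8000 s
reaction-phase robot travel = 1.8000·0.1000 = 0.1800 m
robot under decel: 1.8000²/(2·1.0000) = 1.6200 m
human over T_r+T_s: 0.4000·(0.1000+1.8000) = 0.7600 m
margins: 0.0600+0.0600+0.0150 = 0.1350 m
sum ≈ 0.1800+1.6200+0.7600+0.1350 ≈ 2.6950 m = S ✓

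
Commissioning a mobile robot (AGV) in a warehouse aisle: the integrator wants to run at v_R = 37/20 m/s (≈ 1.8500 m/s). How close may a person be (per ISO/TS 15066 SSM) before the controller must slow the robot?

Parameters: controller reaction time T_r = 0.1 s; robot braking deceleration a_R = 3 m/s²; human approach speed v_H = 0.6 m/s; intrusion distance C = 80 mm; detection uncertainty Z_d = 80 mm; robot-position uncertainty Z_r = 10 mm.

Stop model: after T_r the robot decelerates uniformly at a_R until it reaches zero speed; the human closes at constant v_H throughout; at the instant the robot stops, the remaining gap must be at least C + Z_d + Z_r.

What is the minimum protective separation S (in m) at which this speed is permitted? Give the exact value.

S_min = 3253/2400 m = 1.3554 m

stop time T_s = (37/20)/3 = 0.6167 s
reaction-phase robot travel = 1.8500·0.1000 = 0.1850 m
braking distance = 1.8500²/(2·3.0000) = 0.5704 m
human closes 0.6000·0.7167 = 0.4300 m
C+Z_d+Z_r = 0.0800+0.0800+0.0100 = 0.1700 m
S_min ≈ 0.1850+0.5704+0.4300+0.1700  ⇒  S_min = 3253/2400 m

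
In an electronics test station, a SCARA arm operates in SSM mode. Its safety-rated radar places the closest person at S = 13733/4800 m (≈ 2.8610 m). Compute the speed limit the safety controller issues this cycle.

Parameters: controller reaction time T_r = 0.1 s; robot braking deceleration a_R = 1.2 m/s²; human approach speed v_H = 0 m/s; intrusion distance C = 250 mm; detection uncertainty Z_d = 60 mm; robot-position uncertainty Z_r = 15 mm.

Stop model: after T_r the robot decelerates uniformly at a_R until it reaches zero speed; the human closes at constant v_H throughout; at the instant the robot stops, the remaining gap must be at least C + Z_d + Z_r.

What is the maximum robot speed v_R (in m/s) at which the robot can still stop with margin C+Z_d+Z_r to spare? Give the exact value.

quadratic (5/12)·v² + (1/10)·v + (-12173/4800) = 0
  disc = (1/10)² − 4·(5/12)·(-12173/4800) = 61009/14400 ; √disc = 247/120
  v_R = (−(1/10) + 247/120) / (2·(5/12)) = 47/20 m/s
check:
stop time T_s = (47/20)/(6/5) = 1.9583 s
robot covers v_R·T_r = 2.3500·0.1000 = 0.2350 m before braking
robot covers 2.3500·1.9583 − ½·1.2000·1.9583² = 2.3010 m while stopping
human over T_r+T_s: 0.0000·(0.1000+1.9583) = 0.0000 m
residual clearance needed = 0.2500+0.0600+0.0150 = 0.3250 m
sum ≈ 0.2350+2.3010+0.0000+0.3250 ≈ 2.8610 m = S ✓

v_R_max = 47/20 m/s = 2.3500 m/s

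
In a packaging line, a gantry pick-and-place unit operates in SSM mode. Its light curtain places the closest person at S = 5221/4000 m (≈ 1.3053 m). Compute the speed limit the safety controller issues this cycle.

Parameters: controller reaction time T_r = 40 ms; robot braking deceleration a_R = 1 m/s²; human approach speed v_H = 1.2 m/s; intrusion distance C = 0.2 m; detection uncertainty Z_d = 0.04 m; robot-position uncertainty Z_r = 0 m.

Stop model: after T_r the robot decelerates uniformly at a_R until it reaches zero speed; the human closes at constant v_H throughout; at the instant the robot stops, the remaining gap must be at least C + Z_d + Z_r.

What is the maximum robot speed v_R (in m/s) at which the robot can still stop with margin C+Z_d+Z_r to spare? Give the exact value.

v_R_max = 13/20 m/s = 0.6500 m/s

quadratic (1/2)·v² + (31/25)·v + (-4069/4000) = 0
  disc = (31/25)² − 4·(1/2)·(-4069/4000) = 35721/10000 ; √disc = 189/100
  v_R = (−(31/25) + 189/100) / (2·(1/2)) = 13/20 m/s
check:
stop time T_s = (13/20)/1 = 0.6500 s
reaction-phase robot travel = 0.6500·0.0400 = 0.0260 m
braking distance = 0.6500²/(2·1.0000) = 0.2112 m
human closes 1.2000·0.6900 = 0.8280 m
margins: 0.2000+0.0400+0.0000 = 0.2400 m
sum ≈ 0.0260+0.2112+0.8280+0.2400 ≈ 1.3053 m = S ✓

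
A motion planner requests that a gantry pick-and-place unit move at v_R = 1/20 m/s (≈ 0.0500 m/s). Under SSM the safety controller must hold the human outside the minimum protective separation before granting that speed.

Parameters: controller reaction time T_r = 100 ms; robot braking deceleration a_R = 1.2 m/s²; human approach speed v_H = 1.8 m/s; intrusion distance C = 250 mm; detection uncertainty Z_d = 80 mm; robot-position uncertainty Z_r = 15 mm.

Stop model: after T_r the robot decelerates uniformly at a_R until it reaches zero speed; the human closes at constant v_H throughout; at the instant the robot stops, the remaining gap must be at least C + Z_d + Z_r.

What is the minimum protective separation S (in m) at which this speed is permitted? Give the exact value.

T_s = v_R/a_R = (1/20)/(6/5) = 0.0417 s
robot in T_r: 0.0500·0.1000 = 0.0050 m
robot covers 0.0500·0.0417 − ½·1.2000·0.0417² = 0.0010 m while stopping
human closes 1.8000·0.1417 = 0.2550 m
margins: 0.2500+0.0800+0.0150 = 0.3450 m
S_min ≈ 0.0050+0.0010+0.2550+0.3450  ⇒  S_min = 2909/4800 m

S_min = 2909/4800 m = 0.6060 m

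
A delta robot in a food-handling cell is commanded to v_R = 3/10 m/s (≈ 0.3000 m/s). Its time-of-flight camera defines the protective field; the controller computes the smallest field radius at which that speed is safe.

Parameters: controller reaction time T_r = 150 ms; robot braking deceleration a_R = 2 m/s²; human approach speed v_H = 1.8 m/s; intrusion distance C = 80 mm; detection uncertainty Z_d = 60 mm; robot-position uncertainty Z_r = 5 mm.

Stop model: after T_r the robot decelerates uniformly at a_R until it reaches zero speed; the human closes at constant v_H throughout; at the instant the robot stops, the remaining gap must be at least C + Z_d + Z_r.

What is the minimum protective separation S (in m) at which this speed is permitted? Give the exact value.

T_s = v_R/a_R = (3/10)/2 = 0.1500 s
robot covers v_R·T_r = 0.3000·0.1500 = 0.0450 m before braking
braking distance = 0.3000²/(2·2.0000) = 0.0225 m
person approaches 1.8000·(0.1500+0.1500) = 0.5400 m
C+Z_d+Z_r = 0.0800+0.0600+0.0050 = 0.1450 m
S_min ≈ 0.0450+0.0225+0.5400+0.1450  ⇒  S_min = 301/400 m

S_min = 301/400 m = 0.7525 m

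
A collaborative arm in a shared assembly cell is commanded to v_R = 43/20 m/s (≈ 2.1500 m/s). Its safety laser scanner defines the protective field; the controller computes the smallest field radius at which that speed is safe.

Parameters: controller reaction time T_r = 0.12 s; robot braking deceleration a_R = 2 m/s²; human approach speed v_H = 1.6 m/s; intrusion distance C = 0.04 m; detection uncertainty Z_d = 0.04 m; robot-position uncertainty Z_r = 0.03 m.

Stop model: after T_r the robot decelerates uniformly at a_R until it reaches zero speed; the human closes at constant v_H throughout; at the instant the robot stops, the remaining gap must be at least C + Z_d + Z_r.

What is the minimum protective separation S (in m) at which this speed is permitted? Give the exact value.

T_s = v_R/a_R = (43/20)/2 = 1.0750 s
reaction-phase robot travel = 2.1500·0.1200 = 0.2580 m
braking distance = 2.1500²/(2·2.0000) = 1.1556 m
person approaches 1.6000·(0.1200+1.0750) = 1.9120 m
residual clearance needed = 0.0400+0.0400+0.0300 = 0.1100 m
S_min ≈ 0.2580+1.1556+1.9120+0.1100  ⇒  S_min = 5497/1600 m

S_min = 5497/1600 m = 3.4356 m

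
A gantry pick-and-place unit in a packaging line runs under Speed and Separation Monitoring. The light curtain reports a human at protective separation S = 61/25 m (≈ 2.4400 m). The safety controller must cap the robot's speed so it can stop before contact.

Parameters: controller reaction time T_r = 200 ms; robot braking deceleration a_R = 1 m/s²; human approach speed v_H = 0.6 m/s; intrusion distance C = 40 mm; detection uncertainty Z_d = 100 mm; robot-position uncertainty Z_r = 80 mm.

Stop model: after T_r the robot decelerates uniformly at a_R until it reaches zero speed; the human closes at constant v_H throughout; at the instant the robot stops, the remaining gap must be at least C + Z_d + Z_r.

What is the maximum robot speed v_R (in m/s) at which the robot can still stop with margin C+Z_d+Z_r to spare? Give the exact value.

collect terms ⇒ (1/2)·v_R² + (4/5)·v_R + (-21/10) = 0
  disc = (4/5)² − 4·(1/2)·(-21/10) = 121/25 ; √disc = 11/5
  v_R = (−(4/5) + 11/5) / (2·(1/2)) = 7/5 m/s
check:
braking lasts T_s = (7/5)/1 = 1.4000 s
robot in T_r: 1.4000·0.2000 = 0.2800 m
braking distance = 1.4000²/(2·1.0000) = 0.9800 m
human over T_r+T_s: 0.6000·(0.2000+1.4000) = 0.9600 m
margins: 0.0400+0.1000+0.0800 = 0.2200 m
sum ≈ 0.2800+0.9800+0.9600+0.2200 ≈ 2.4400 m = S ✓

v_R_max = 7/5 m/s = 1.4000 m/s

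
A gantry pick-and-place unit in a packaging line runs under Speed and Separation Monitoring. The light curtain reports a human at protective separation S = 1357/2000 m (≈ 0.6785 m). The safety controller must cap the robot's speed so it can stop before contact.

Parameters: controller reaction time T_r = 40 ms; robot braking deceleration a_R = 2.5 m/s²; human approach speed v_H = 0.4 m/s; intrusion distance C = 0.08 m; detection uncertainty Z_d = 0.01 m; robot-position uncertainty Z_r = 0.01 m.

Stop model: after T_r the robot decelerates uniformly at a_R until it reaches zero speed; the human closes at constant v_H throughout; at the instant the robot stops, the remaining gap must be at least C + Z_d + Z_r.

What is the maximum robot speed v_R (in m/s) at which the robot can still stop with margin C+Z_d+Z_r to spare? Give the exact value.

v_R_max = 5/4 m/s = 1.2500 m/s

quadratic (1/5)·v² + (1/5)·v + (-9/16) = 0
  disc = (1/5)² − 4·(1/5)·(-9/16) = 49/100 ; √disc = 7/10
  v_R = (−(1/5) + 7/10) / (2·(1/5)) = 5/4 m/s
check:
stop time T_s = (5/4)/(5/2) = 0.5000 s
robot in T_r: 1.2500·0.0400 = 0.0500 m
robot under decel: 1.2500²/(2·2.5000) = 0.3125 m
human closes 0.4000·0.5400 = 0.2160 m
margins: 0.0800+0.0100+0.0100 = 0.1000 m
sum ≈ 0.0500+0.3125+0.2160+0.1000 ≈ 0.6785 m = S ✓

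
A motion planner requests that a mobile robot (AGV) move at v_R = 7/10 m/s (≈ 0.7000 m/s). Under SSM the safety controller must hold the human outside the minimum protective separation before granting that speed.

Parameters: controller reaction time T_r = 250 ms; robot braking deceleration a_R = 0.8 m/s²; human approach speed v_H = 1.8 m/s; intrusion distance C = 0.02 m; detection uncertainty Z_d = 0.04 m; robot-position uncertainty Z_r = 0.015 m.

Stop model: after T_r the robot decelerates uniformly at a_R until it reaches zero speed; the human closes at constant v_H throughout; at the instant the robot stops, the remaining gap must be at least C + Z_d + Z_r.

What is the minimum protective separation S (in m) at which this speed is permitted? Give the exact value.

S_min = 413/160 m = 2.5812 m

stop time T_s = (7/10)/(4/5) = 0.8750 s
robot covers v_R·T_r = 0.7000·0.2500 = 0.1750 m before braking
robot covers 0.7000·0.8750 − ½·0.8000·0.8750² = 0.3063 m while stopping
human over T_r+T_s: 1.8000·(0.2500+0.8750) = 2.0250 m
margins: 0.0200+0.0400+0.0150 = 0.0750 m
S_min ≈ 0.1750+0.3063+2.0250+0.0750  ⇒  S_min = 413/160 m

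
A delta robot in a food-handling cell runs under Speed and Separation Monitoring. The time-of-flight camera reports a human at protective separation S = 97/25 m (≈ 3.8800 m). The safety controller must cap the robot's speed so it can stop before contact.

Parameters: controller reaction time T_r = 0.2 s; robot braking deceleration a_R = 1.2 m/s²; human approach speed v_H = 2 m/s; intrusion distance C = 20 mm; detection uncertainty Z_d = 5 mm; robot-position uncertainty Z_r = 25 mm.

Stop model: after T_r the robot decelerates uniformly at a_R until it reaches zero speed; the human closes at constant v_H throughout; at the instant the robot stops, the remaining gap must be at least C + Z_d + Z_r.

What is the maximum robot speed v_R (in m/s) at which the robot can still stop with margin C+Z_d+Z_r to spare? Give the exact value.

v_R_max = 7/5 m/s = 1.4000 m/s

at the boundary: (5/12)·v² + (28/15)·v + (-343/100) = 0
  disc = (28/15)² − 4·(5/12)·(-343/100) = 8281/900 ; √disc = 91/30
  v_R = (−(28/15) + 91/30) / (2·(5/12)) = 7/5 m/s
check:
T_s = v_R/a_R = (7/5)/(6/5) = 1.1667 s
reaction-phase robot travel = 1.4000·0.2000 = 0.2800 m
robot covers 1.4000·1.1667 − ½·1.2000·1.1667² = 0.8167 m while stopping
person approaches 2.0000·(0.2000+1.1667) = 2.7333 m
margins: 0.0200+0.0050+0.0250 = 0.0500 m
sum ≈ 0.2800+0.8167+2.7333+0.0500 ≈ 3.8800 m = S ✓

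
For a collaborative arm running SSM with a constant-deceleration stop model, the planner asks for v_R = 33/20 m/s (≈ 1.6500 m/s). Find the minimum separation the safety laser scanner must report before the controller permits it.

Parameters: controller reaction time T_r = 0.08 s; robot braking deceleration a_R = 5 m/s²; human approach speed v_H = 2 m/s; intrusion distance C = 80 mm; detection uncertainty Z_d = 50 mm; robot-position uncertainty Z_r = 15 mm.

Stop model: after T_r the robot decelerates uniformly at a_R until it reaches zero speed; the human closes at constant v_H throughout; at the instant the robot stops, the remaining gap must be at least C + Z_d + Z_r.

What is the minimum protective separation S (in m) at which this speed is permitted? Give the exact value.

braking lasts T_s = (33/20)/5 = 0.3300 s
reaction-phase robot travel = 1.6500·0.0800 = 0.1320 m
braking distance = 1.6500²/(2·5.0000) = 0.2722 m
person approaches 2.0000·(0.0800+0.3300) = 0.8200 m
C+Z_d+Z_r = 0.0800+0.0500+0.0150 = 0.1450 m
S_min ≈ 0.1320+0.2722+0.8200+0.1450  ⇒  S_min = 5477/4000 m

S_min = 5477/4000 m = 1.3693 m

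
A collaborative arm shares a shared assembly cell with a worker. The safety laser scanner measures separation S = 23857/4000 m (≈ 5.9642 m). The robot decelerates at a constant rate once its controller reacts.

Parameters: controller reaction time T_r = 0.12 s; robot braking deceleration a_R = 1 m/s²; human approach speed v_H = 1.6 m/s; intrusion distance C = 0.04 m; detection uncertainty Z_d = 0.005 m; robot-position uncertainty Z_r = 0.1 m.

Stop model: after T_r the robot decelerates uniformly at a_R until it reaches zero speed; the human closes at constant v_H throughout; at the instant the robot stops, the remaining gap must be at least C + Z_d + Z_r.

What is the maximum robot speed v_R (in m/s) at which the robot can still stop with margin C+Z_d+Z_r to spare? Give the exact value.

v_R_max = 41/20 m/s = 2.0500 m/s

at the boundary: (1/2)·v² + (43/25)·v + (-22509/4000) = 0
  disc = (43/25)² − 4·(1/2)·(-22509/4000) = 142129/10000 ; √disc = 377/100
  v_R = (−(43/25) + 377/100) / (2·(1/2)) = 41/20 m/s
check:
stop time T_s = (41/20)/1 = 2.0500 s
robot in T_r: 2.0500·0.1200 = 0.2460 m
robot under decel: 2.0500²/(2·1.0000) = 2.1012 m
person approaches 1.6000·(0.1200+2.0500) = 3.4720 m
residual clearance needed = 0.0400+0.0050+0.1000 = 0.1450 m
sum ≈ 0.2460+2.1012+3.4720+0.1450 ≈ 5.9642 m = S ✓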